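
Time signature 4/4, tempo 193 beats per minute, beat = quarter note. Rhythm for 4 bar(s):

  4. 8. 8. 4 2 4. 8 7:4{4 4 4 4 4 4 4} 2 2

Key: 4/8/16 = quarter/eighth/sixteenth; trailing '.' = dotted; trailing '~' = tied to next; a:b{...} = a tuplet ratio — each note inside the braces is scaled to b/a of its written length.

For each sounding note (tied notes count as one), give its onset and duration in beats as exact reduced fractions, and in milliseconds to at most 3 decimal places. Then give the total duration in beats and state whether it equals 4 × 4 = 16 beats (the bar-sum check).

1) 0.0ms=0b +466.321ms=3/2b
2) 466.321ms=3/2b +233.161ms=3/4b
3) 699.482ms=9/4b +233.161ms=3/4b
4) 932.642ms=3b +310.881ms=1b
5) 1243.523ms=4b +621.762ms=2b
6) 1865.285ms=6b +466.321ms=3/2b
7) 2331.606ms=15/2b +155.44ms=1/2b
8) 2487.047ms=8b +177.646ms=4/7b
9) 2664.693ms=60/7b +177.646ms=4/7b
10) 2842.339ms=64/7b +177.646ms=4/7b
11) 3019.985ms=68/7b +177.646ms=4/7b
12) 3197.631ms=72/7b +177.646ms=4/7b
13) 3375.278ms=76/7b +177.646ms=4/7b
14) 3552.924ms=80/7b +177.646ms=4/7b
15) 3730.57ms=12b +621.762ms=2b
16) 4352.332ms=14b +621.762ms=2b
Σ=16b of 16 (193bpm 4/4) — PASS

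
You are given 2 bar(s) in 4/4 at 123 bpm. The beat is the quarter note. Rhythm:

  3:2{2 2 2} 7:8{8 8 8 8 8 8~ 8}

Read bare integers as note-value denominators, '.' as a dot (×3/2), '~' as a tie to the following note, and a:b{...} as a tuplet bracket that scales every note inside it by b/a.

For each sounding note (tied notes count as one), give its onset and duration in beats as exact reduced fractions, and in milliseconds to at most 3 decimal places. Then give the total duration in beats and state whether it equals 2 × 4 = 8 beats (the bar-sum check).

1) 0.0ms=0b +650.407ms=4/3b
2) 650.407ms=4/3b +650.407ms=4/3b
3) 1300.813ms=8/3b +650.407ms=4/3b
4) 1951.22ms=4b +278.746ms=4/7b
5) 2229.965ms=32/7b +278.746ms=4/7b
6) 2508.711ms=36/7b +278.746ms=4/7b
7) 2787.456ms=40/7b +278.746ms=4/7b
8) 3066.202ms=44/7b +278.746ms=4/7b
9) 3344.948ms=48/7b +557.491ms=8/7b
Σ=8b of 8 (123bpm 4/4) — PASS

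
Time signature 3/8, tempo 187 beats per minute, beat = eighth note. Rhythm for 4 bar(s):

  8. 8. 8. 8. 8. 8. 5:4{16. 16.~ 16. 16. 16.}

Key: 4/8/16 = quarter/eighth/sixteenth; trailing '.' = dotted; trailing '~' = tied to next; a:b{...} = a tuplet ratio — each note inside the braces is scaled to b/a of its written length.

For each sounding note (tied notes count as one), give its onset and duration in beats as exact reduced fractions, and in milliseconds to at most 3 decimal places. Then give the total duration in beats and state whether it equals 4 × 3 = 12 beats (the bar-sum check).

1) 0.0ms=0b +481.283ms=3/2b
2) 481.283ms=3/2b +481.283ms=3/2b
3) 962.567ms=3b +481.283ms=3/2b
4) 1443.85ms=9/2b +481.283ms=3/2b
5) 1925.134ms=6b +481.283ms=3/2b
6) 2406.417ms=15/2b +481.283ms=3/2b
7) 2887.701ms=9b +192.513ms=3/5b
8) 3080.214ms=48/5b +385.027ms=6/5b
9) 3465.241ms=54/5b +192.513ms=3/5b
10) 3657.754ms=57/5b +192.513ms=3/5b
Σ=12b of 12 (187bpm 3/8) — PASS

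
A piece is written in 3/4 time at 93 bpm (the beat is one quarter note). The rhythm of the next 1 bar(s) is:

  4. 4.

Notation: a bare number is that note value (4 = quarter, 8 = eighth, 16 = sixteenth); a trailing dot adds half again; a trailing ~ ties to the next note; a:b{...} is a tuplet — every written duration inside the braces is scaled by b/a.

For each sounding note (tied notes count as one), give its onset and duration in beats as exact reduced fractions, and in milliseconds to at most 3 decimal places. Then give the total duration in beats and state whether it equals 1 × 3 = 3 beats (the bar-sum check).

1) 0.0ms=0b +967.742ms=3/2b
2) 967.742ms=3/2b +967.742ms=3/2b
Σ=3b of 3 (93bpm 3/4) — PASS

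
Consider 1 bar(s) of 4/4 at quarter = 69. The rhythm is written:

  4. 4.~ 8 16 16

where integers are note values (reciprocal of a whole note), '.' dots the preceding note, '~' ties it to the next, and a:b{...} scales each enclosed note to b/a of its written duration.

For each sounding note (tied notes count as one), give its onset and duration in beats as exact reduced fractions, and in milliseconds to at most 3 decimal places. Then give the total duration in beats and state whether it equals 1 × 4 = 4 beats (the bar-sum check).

1) 0.0ms=0b +1304.348ms=3/2b
2) 1304.348ms=3/2b +1739.13ms=2b
3) 3043.478ms=7/2b +217.391ms=1/4b
4) 3260.87ms=15/4b +217.391ms=1/4b
Σ=4b of 4 (69bpm 4/4) — PASS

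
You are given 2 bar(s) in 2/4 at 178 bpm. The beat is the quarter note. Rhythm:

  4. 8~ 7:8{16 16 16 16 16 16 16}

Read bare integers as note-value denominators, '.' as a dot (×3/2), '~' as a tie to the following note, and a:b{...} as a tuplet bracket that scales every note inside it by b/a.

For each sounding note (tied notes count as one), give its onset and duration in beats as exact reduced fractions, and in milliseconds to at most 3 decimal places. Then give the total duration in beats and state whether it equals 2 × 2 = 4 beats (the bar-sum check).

1) 0.0ms=0b +505.618ms=3/2b
2) 505.618ms=3/2b +264.848ms=11/14b
3) 770.465ms=16/7b +96.308ms=2/7b
4) 866.774ms=18/7b +96.308ms=2/7b
5) 963.082ms=20/7b +96.308ms=2/7b
6) 1059.39ms=22/7b +96.308ms=2/7b
7) 1155.698ms=24/7b +96.308ms=2/7b
8) 1252.006ms=26/7b +96.308ms=2/7b
Σ=4b of 4 (178bpm 2/4) — PASS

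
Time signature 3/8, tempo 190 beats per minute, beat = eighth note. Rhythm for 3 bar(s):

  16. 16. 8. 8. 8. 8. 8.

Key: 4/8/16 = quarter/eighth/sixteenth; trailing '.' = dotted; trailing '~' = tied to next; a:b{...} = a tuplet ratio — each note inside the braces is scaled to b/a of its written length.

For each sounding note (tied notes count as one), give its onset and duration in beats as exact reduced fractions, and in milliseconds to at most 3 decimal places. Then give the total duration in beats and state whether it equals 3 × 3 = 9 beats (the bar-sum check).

1) 0.0ms=0b +236.842ms=3/4b
2) 236.842ms=3/4b +236.842ms=3/4b
3) 473.684ms=3/2b +473.684ms=3/2b
4) 947.368ms=3b +473.684ms=3/2b
5) 1421.053ms=9/2b +473.684ms=3/2b
6) 1894.737ms=6b +473.684ms=3/2b
7) 2368.421ms=15/2b +473.684ms=3/2b
Σ=9b of 9 (190bpm 3/8) — PASS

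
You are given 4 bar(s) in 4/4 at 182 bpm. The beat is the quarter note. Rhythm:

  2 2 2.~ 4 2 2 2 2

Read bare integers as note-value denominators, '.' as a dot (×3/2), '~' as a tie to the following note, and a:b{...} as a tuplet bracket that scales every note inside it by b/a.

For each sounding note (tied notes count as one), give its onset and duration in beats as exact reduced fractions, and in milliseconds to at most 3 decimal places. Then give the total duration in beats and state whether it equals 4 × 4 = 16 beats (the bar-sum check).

1) 0.0ms=0b +659.341ms=2b
2) 659.341ms=2b +659.341ms=2b
3) 1318.681ms=4b +1318.681ms=4b
4) 2637.363ms=8b +659.341ms=2b
5) 3296.703ms=10b +659.341ms=2b
6) 3956.044ms=12b +659.341ms=2b
7) 4615.385ms=14b +659.341ms=2b
Σ=16b of 16 (182bpm 4/4) — PASS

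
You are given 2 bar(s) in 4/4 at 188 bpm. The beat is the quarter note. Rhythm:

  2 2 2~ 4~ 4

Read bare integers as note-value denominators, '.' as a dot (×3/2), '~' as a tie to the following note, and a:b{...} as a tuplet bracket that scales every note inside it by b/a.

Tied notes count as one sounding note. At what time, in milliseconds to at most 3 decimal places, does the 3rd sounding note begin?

note 3 onset = 4b = 1276.596ms

1. 0.0ms @ 0 + 638.298ms (2)
2. 638.298ms @ 2 + 638.298ms (2)
3. 1276.596ms @ 4 + 1276.596ms (4)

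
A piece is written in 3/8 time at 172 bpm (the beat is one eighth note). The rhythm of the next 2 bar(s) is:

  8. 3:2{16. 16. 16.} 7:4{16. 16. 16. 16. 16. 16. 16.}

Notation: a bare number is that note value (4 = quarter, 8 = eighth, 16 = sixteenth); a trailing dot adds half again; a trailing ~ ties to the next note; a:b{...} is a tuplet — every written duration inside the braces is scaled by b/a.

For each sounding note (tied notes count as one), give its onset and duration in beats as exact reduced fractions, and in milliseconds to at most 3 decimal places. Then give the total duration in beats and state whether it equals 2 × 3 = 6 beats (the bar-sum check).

1) 0.0ms=0b +523.256ms=3/2b
2) 523.256ms=3/2b +174.419ms=1/2b
3) 697.674ms=2b +174.419ms=1/2b
4) 872.093ms=5/2b +174.419ms=1/2b
5) 1046.512ms=3b +149.502ms=3/7b
6) 1196.013ms=24/7b +149.502ms=3/7b
7) 1345.515ms=27/7b +149.502ms=3/7b
8) 1495.017ms=30/7b +149.502ms=3/7b
9) 1644.518ms=33/7b +149.502ms=3/7b
10) 1794.02ms=36/7b +149.502ms=3/7b
11) 1943.522ms=39/7b +149.502ms=3/7b
Σ=6b of 6 (172bpm 3/8) — PASS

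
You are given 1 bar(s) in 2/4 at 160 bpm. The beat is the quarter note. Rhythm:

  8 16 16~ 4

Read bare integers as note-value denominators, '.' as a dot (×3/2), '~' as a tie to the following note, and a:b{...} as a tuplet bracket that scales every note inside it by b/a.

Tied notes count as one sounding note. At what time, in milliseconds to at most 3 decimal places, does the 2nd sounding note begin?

1. 0.0ms @ 0 + 187.5ms (1/2)
2. 187.5ms @ 1/2 + 93.75ms (1/4)
3. 281.25ms @ 3/4 + 468.75ms (5/4)

note 2 onset = 1/2b = 187.5ms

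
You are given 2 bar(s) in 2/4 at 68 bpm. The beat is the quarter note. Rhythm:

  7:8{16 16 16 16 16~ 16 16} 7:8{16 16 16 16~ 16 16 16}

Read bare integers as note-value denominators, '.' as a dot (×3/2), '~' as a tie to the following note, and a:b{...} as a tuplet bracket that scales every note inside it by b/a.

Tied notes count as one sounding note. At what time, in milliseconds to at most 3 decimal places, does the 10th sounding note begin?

1. 0.0ms @ 0 + 252.101ms (2/7)
2. 252.101ms @ 2/7 + 252.101ms (2/7)
3. 504.202ms @ 4/7 + 252.101ms (2/7)
4. 756.303ms @ 6/7 + 252.101ms (2/7)
5. 1008.403ms @ 8/7 + 504.202ms (4/7)
6. 1512.605ms @ 12/7 + 252.101ms (2/7)
7. 1764.706ms @ 2 + 252.101ms (2/7)
8. 2016.807ms @ 16/7 + 252.101ms (2/7)
9. 2268.908ms @ 18/7 + 252.101ms (2/7)
10. 2521.008ms @ 20/7 + 504.202ms (4/7)
11. 3025.21ms @ 24/7 + 252.101ms (2/7)
12. 3277.311ms @ 26/7 + 252.101ms (2/7)

note 10 onset = 20/7b = 2521.008ms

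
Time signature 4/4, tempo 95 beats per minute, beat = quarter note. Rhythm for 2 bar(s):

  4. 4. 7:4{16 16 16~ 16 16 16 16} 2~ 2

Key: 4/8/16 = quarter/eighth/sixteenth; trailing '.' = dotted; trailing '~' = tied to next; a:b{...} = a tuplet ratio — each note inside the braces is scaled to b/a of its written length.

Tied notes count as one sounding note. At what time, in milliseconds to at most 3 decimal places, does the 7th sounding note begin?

note 7 onset = 26/7b = 2345.865ms

1. 0.0ms @ 0 + 947.368ms (3/2)
2. 947.368ms @ 3/2 + 947.368ms (3/2)
3. 1894.737ms @ 3 + 90.226ms (1/7)
4. 1984.962ms @ 22/7 + 90.226ms (1/7)
5. 2075.188ms @ 23/7 + 180.451ms (2/7)
6. 2255.639ms @ 25/7 + 90.226ms (1/7)
7. 2345.865ms @ 26/7 + 90.226ms (1/7)
8. 2436.09ms @ 27/7 + 90.226ms (1/7)
9. 2526.316ms @ 4 + 2526.316ms (4)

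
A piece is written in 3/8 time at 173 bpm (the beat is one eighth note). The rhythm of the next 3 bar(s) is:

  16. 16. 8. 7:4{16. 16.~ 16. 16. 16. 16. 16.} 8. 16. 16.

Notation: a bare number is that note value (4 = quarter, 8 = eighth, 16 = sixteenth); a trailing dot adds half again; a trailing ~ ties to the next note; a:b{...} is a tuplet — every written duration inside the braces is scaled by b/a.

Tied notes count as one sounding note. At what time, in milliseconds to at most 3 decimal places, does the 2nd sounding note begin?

note 2 onset = 3/4b = 260.116ms

1. 0.0ms @ 0 + 260.116ms (3/4)
2. 260.116ms @ 3/4 + 260.116ms (3/4)
3. 520.231ms @ 3/2 + 520.231ms (3/2)
4. 1040.462ms @ 3 + 148.637ms (3/7)
5. 1189.1ms @ 24/7 + 297.275ms (6/7)
6. 1486.375ms @ 30/7 + 148.637ms (3/7)
7. 1635.012ms @ 33/7 + 148.637ms (3/7)
8. 1783.65ms @ 36/7 + 148.637ms (3/7)
9. 1932.287ms @ 39/7 + 148.637ms (3/7)
10. 2080.925ms @ 6 + 520.231ms (3/2)
11. 2601.156ms @ 15/2 + 260.116ms (3/4)
12. 2861.272ms @ 33/4 + 260.116ms (3/4)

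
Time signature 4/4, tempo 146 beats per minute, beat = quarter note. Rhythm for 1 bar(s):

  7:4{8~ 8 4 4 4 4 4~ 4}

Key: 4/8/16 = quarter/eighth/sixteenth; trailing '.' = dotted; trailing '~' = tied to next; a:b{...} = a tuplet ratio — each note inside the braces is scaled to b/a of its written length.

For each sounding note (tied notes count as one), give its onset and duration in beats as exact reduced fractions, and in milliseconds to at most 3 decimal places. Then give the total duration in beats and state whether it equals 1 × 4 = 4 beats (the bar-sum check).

1) 0.0ms=0b +234.834ms=4/7b
2) 234.834ms=4/7b +234.834ms=4/7b
3) 469.667ms=8/7b +234.834ms=4/7b
4) 704.501ms=12/7b +234.834ms=4/7b
5) 939.335ms=16/7b +234.834ms=4/7b
6) 1174.168ms=20/7b +469.667ms=8/7b
Σ=4b of 4 (146bpm 4/4) — PASS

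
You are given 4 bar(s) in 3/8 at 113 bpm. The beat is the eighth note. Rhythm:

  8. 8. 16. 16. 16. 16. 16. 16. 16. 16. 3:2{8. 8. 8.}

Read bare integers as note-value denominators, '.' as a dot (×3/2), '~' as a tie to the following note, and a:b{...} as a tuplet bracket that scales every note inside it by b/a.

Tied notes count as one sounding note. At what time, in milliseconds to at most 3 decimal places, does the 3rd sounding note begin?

note 3 onset = 3b = 1592.92ms

1. 0.0ms @ 0 + 796.46ms (3/2)
2. 796.46ms @ 3/2 + 796.46ms (3/2)
3. 1592.92ms @ 3 + 398.23ms (3/4)
4. 1991.15ms @ 15/4 + 398.23ms (3/4)
5. 2389.381ms @ 9/2 + 398.23ms (3/4)
6. 2787.611ms @ 21/4 + 398.23ms (3/4)
7. 3185.841ms @ 6 + 398.23ms (3/4)
8. 3584.071ms @ 27/4 + 398.23ms (3/4)
9. 3982.301ms @ 15/2 + 398.23ms (3/4)
10. 4380.531ms @ 33/4 + 398.23ms (3/4)
11. 4778.761ms @ 9 + 530.973ms (1)
12. 5309.735ms @ 10 + 530.973ms (1)
13. 5840.708ms @ 11 + 530.973ms (1)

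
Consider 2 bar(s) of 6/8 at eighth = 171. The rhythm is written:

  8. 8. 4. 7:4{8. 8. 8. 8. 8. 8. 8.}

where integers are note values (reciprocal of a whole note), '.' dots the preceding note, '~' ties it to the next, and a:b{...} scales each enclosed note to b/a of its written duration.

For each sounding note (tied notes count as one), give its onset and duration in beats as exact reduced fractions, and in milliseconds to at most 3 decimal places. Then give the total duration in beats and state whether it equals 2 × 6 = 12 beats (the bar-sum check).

1) 0.0ms=0b +526.316ms=3/2b
2) 526.316ms=3/2b +526.316ms=3/2b
3) 1052.632ms=3b +1052.632ms=3b
4) 2105.263ms=6b +300.752ms=6/7b
5) 2406.015ms=48/7b +300.752ms=6/7b
6) 2706.767ms=54/7b +300.752ms=6/7b
7) 3007.519ms=60/7b +300.752ms=6/7b
8) 3308.271ms=66/7b +300.752ms=6/7b
9) 3609.023ms=72/7b +300.752ms=6/7b
10) 3909.774ms=78/7b +300.752ms=6/7b
Σ=12b of 12 (171bpm 6/8) — PASS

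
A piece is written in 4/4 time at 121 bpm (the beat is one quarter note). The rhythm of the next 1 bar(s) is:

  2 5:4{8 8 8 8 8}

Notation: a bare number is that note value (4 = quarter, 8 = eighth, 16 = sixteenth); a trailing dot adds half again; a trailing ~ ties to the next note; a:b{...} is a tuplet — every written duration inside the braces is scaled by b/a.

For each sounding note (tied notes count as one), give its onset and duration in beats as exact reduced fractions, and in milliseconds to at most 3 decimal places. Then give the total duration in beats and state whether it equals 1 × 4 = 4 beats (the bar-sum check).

1) 0.0ms=0b +991.736ms=2b
2) 991.736ms=2b +198.347ms=2/5b
3) 1190.083ms=12/5b +198.347ms=2/5b
4) 1388.43ms=14/5b +198.347ms=2/5b
5) 1586.777ms=16/5b +198.347ms=2/5b
6) 1785.124ms=18/5b +198.347ms=2/5b
Σ=4b of 4 (121bpm 4/4) — PASS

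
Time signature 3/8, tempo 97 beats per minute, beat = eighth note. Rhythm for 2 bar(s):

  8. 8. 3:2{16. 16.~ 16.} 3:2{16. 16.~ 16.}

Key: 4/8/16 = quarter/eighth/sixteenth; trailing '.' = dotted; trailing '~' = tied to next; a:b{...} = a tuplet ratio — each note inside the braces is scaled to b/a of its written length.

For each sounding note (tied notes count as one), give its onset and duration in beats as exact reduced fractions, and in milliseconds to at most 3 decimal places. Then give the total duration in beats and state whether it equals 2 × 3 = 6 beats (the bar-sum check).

1) 0.0ms=0b +927.835ms=3/2b
2) 927.835ms=3/2b +927.835ms=3/2b
3) 1855.67ms=3b +309.278ms=1/2b
4) 2164.948ms=7/2b +618.557ms=1b
5) 2783.505ms=9/2b +309.278ms=1/2b
6) 3092.784ms=5b +618.557ms=1b
Σ=6b of 6 (97bpm 3/8) — PASS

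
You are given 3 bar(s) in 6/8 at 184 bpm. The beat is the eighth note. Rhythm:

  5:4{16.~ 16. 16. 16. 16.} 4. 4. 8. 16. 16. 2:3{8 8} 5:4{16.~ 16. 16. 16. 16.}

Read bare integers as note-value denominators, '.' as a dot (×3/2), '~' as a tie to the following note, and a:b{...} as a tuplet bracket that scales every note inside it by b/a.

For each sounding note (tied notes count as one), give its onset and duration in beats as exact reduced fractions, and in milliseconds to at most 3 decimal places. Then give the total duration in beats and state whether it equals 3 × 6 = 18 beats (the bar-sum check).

1) 0.0ms=0b +391.304ms=6/5b
2) 391.304ms=6/5b +195.652ms=3/5b
3) 586.957ms=9/5b +195.652ms=3/5b
4) 782.609ms=12/5b +195.652ms=3/5b
5) 978.261ms=3b +978.261ms=3b
6) 1956.522ms=6b +978.261ms=3b
7) 2934.783ms=9b +489.13ms=3/2b
8) 3423.913ms=21/2b +244.565ms=3/4b
9) 3668.478ms=45/4b +244.565ms=3/4b
10) 3913.043ms=12b +489.13ms=3/2b
11) 4402.174ms=27/2b +489.13ms=3/2b
12) 4891.304ms=15b +391.304ms=6/5b
13) 5282.609ms=81/5b +195.652ms=3/5b
14) 5478.261ms=84/5b +195.652ms=3/5b
15) 5673.913ms=87/5b +195.652ms=3/5b
Σ=18b of 18 (184bpm 6/8) — PASS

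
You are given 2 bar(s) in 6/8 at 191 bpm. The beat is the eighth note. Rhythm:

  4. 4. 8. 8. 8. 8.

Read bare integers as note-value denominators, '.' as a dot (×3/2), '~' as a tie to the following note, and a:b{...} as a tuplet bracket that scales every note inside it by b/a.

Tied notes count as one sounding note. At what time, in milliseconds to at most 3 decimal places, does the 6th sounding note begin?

1. 0.0ms @ 0 + 942.408ms (3)
2. 942.408ms @ 3 + 942.408ms (3)
3. 1884.817ms @ 6 + 471.204ms (3/2)
4. 2356.021ms @ 15/2 + 471.204ms (3/2)
5. 2827.225ms @ 9 + 471.204ms (3/2)
6. 3298.429ms @ 21/2 + 471.204ms (3/2)

note 6 onset = 21/2b = 3298.429ms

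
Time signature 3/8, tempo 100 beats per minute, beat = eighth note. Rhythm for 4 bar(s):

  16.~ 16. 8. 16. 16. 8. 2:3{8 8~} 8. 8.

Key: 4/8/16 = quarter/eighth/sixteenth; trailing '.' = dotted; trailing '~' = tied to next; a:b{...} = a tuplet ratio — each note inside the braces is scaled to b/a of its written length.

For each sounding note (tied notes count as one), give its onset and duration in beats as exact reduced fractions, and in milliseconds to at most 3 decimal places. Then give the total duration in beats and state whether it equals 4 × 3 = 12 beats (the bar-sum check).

1) 0.0ms=0b +900.0ms=3/2b
2) 900.0ms=3/2b +900.0ms=3/2b
3) 1800.0ms=3b +450.0ms=3/4b
4) 2250.0ms=15/4b +450.0ms=3/4b
5) 2700.0ms=9/2b +900.0ms=3/2b
6) 3600.0ms=6b +900.0ms=3/2b
7) 4500.0ms=15/2b +1800.0ms=3b
8) 6300.0ms=21/2b +900.0ms=3/2b
Σ=12b of 12 (100bpm 3/8) — PASS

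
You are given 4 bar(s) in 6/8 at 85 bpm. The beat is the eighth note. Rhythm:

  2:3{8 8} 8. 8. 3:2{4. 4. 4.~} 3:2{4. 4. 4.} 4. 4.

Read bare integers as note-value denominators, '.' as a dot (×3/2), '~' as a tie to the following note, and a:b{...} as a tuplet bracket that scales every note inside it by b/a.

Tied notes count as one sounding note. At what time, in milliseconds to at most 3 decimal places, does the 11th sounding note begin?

1. 0.0ms @ 0 + 1058.824ms (3/2)
2. 1058.824ms @ 3/2 + 1058.824ms (3/2)
3. 2117.647ms @ 3 + 1058.824ms (3/2)
4. 3176.471ms @ 9/2 + 1058.824ms (3/2)
5. 4235.294ms @ 6 + 1411.765ms (2)
6. 5647.059ms @ 8 + 1411.765ms (2)
7. 7058.824ms @ 10 + 2823.529ms (4)
8. 9882.353ms @ 14 + 1411.765ms (2)
9. 11294.118ms @ 16 + 1411.765ms (2)
10. 12705.882ms @ 18 + 2117.647ms (3)
11. 14823.529ms @ 21 + 2117.647ms (3)

note 11 onset = 21b = 14823.529ms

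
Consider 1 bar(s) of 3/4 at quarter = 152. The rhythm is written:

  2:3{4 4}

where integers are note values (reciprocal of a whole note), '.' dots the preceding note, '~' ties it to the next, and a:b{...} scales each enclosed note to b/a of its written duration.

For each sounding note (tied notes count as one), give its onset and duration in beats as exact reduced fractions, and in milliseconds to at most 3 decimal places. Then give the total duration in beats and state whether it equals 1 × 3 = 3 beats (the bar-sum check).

1) 0.0ms=0b +592.105ms=3/2b
2) 592.105ms=3/2b +592.105ms=3/2b
Σ=3b of 3 (152bpm 3/4) — PASS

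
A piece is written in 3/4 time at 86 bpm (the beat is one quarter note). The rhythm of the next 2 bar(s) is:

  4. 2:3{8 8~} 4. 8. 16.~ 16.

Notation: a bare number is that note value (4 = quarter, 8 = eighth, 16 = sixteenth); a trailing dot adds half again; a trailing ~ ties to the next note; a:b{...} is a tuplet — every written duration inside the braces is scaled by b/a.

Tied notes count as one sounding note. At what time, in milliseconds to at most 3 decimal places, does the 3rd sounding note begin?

note 3 onset = 9/4b = 1569.767ms

1. 0.0ms @ 0 + 1046.512ms (3/2)
2. 1046.512ms @ 3/2 + 523.256ms (3/4)
3. 1569.767ms @ 9/4 + 1569.767ms (9/4)
4. 3139.535ms @ 9/2 + 523.256ms (3/4)
5. 3662.791ms @ 21/4 + 523.256ms (3/4)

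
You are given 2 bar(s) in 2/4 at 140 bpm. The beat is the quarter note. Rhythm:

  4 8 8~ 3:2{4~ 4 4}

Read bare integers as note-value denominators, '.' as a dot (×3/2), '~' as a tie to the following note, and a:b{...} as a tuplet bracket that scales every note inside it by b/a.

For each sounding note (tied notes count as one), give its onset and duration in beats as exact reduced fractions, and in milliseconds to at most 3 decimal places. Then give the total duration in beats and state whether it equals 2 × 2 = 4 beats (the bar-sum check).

1) 0.0ms=0b +428.571ms=1b
2) 428.571ms=1b +214.286ms=1/2b
3) 642.857ms=3/2b +785.714ms=11/6b
4) 1428.571ms=10/3b +285.714ms=2/3b
Σ=4b of 4 (140bpm 2/4) — PASS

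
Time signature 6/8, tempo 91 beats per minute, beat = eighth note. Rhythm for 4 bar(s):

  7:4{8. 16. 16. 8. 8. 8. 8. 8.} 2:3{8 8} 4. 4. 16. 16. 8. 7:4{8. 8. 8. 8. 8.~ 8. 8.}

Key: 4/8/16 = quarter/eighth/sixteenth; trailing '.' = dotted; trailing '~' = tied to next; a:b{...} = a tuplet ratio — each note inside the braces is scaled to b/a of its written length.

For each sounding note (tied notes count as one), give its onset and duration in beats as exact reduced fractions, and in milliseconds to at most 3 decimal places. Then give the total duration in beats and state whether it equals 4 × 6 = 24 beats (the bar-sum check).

1) 0.0ms=0b +565.149ms=6/7b
2) 565.149ms=6/7b +282.575ms=3/7b
3) 847.724ms=9/7b +282.575ms=3/7b
4) 1130.298ms=12/7b +565.149ms=6/7b
5) 1695.447ms=18/7b +565.149ms=6/7b
6) 2260.597ms=24/7b +565.149ms=6/7b
7) 2825.746ms=30/7b +565.149ms=6/7b
8) 3390.895ms=36/7b +565.149ms=6/7b
9) 3956.044ms=6b +989.011ms=3/2b
10) 4945.055ms=15/2b +989.011ms=3/2b
11) 5934.066ms=9b +1978.022ms=3b
12) 7912.088ms=12b +1978.022ms=3b
13) 9890.11ms=15b +494.505ms=3/4b
14) 10384.615ms=63/4b +494.505ms=3/4b
15) 10879.121ms=33/2b +989.011ms=3/2b
16) 11868.132ms=18b +565.149ms=6/7b
17) 12433.281ms=132/7b +565.149ms=6/7b
18) 12998.43ms=138/7b +565.149ms=6/7b
19) 13563.579ms=144/7b +565.149ms=6/7b
20) 14128.728ms=150/7b +1130.298ms=12/7b
21) 15259.027ms=162/7b +565.149ms=6/7b
Σ=24b of 24 (91bpm 6/8) — PASS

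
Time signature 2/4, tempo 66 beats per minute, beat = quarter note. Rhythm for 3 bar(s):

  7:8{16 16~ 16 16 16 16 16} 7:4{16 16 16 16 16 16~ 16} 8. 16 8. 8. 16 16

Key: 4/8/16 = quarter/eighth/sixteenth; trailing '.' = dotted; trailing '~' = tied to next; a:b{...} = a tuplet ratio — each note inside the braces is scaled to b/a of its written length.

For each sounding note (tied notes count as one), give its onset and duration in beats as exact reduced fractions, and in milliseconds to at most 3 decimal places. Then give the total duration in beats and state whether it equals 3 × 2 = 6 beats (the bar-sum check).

1) 0.0ms=0b +259.74ms=2/7b
2) 259.74ms=2/7b +519.481ms=4/7b
3) 779.221ms=6/7b +259.74ms=2/7b
4) 1038.961ms=8/7b +259.74ms=2/7b
5) 1298.701ms=10/7b +259.74ms=2/7b
6) 1558.442ms=12/7b +259.74ms=2/7b
7) 1818.182ms=2b +129.87ms=1/7b
8) 1948.052ms=15/7b +129.87ms=1/7b
9) 2077.922ms=16/7b +129.87ms=1/7b
10) 2207.792ms=17/7b +129.87ms=1/7b
11) 2337.662ms=18/7b +129.87ms=1/7b
12) 2467.532ms=19/7b +259.74ms=2/7b
13) 2727.273ms=3b +681.818ms=3/4b
14) 3409.091ms=15/4b +227.273ms=1/4b
15) 3636.364ms=4b +681.818ms=3/4b
16) 4318.182ms=19/4b +681.818ms=3/4b
17) 5000.0ms=11/2b +227.273ms=1/4b
18) 5227.273ms=23/4b +227.273ms=1/4b
Σ=6b of 6 (66bpm 2/4) — PASS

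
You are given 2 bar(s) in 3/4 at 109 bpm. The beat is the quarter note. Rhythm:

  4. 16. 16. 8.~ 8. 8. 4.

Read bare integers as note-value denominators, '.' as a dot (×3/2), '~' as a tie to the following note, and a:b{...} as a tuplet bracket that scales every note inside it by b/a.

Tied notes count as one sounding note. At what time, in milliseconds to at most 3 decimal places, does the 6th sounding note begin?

note 6 onset = 9/2b = 2477.064ms

1. 0.0ms @ 0 + 825.688ms (3/2)
2. 825.688ms @ 3/2 + 206.422ms (3/8)
3. 1032.11ms @ 15/8 + 206.422ms (3/8)
4. 1238.532ms @ 9/4 + 825.688ms (3/2)
5. 2064.22ms @ 15/4 + 412.844ms (3/4)
6. 2477.064ms @ 9/2 + 825.688ms (3/2)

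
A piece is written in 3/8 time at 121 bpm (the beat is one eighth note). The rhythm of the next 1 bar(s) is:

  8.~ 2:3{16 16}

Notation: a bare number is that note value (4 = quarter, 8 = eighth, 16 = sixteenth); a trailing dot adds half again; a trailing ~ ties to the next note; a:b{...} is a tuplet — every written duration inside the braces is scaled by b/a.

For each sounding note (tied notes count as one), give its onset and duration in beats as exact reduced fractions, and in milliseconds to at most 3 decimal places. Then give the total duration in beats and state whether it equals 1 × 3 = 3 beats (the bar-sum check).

1) 0.0ms=0b +1115.702ms=9/4b
2) 1115.702ms=9/4b +371.901ms=3/4b
Σ=3b of 3 (121bpm 3/8) — PASS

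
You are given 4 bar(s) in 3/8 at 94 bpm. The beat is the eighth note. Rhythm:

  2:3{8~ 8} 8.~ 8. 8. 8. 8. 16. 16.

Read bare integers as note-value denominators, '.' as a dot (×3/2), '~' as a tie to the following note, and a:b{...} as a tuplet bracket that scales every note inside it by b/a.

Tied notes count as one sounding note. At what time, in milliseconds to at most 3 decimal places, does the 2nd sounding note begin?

1. 0.0ms @ 0 + 1914.894ms (3)
2. 1914.894ms @ 3 + 1914.894ms (3)
3. 3829.787ms @ 6 + 957.447ms (3/2)
4. 4787.234ms @ 15/2 + 957.447ms (3/2)
5. 5744.681ms @ 9 + 957.447ms (3/2)
6. 6702.128ms @ 21/2 + 478.723ms (3/4)
7. 7180.851ms @ 45/4 + 478.723ms (3/4)

note 2 onset = 3b = 1914.894ms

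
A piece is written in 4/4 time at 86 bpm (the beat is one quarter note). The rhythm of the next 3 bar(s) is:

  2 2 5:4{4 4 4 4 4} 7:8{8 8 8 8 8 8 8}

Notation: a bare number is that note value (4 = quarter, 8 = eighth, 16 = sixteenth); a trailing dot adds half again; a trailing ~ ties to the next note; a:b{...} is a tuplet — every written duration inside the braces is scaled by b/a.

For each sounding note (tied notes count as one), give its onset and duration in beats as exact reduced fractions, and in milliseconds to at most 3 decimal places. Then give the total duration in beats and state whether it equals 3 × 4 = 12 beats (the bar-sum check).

1) 0.0ms=0b +1395.349ms=2b
2) 1395.349ms=2b +1395.349ms=2b
3) 2790.698ms=4b +558.14ms=4/5b
4) 3348.837ms=24/5b +558.14ms=4/5b
5) 3906.977ms=28/5b +558.14ms=4/5b
6) 4465.116ms=32/5b +558.14ms=4/5b
7) 5023.256ms=36/5b +558.14ms=4/5b
8) 5581.395ms=8b +398.671ms=4/7b
9) 5980.066ms=60/7b +398.671ms=4/7b
10) 6378.738ms=64/7b +398.671ms=4/7b
11) 6777.409ms=68/7b +398.671ms=4/7b
12) 7176.08ms=72/7b +398.671ms=4/7b
13) 7574.751ms=76/7b +398.671ms=4/7b
14) 7973.422ms=80/7b +398.671ms=4/7b
Σ=12b of 12 (86bpm 4/4) — PASS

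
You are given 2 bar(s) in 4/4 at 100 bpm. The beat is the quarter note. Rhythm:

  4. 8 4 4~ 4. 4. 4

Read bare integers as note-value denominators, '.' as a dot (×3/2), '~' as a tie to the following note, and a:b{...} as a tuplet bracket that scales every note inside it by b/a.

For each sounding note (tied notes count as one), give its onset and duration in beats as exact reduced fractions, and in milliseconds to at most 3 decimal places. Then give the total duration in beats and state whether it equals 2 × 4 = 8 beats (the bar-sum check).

1) 0.0ms=0b +900.0ms=3/2b
2) 900.0ms=3/2b +300.0ms=1/2b
3) 1200.0ms=2b +600.0ms=1b
4) 1800.0ms=3b +1500.0ms=5/2b
5) 3300.0ms=11/2b +900.0ms=3/2b
6) 4200.0ms=7b +600.0ms=1b
Σ=8b of 8 (100bpm 4/4) — PASS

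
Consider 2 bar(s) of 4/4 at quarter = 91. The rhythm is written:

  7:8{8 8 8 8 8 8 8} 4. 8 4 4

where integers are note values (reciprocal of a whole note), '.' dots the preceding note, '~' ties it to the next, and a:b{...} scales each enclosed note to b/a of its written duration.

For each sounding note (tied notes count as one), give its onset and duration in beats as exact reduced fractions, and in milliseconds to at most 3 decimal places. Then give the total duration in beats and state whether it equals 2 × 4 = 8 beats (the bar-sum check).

1) 0.0ms=0b +376.766ms=4/7b
2) 376.766ms=4/7b +376.766ms=4/7b
3) 753.532ms=8/7b +376.766ms=4/7b
4) 1130.298ms=12/7b +376.766ms=4/7b
5) 1507.064ms=16/7b +376.766ms=4/7b
6) 1883.83ms=20/7b +376.766ms=4/7b
7) 2260.597ms=24/7b +376.766ms=4/7b
8) 2637.363ms=4b +989.011ms=3/2b
9) 3626.374ms=11/2b +329.67ms=1/2b
10) 3956.044ms=6b +659.341ms=1b
11) 4615.385ms=7b +659.341ms=1b
Σ=8b of 8 (91bpm 4/4) — PASS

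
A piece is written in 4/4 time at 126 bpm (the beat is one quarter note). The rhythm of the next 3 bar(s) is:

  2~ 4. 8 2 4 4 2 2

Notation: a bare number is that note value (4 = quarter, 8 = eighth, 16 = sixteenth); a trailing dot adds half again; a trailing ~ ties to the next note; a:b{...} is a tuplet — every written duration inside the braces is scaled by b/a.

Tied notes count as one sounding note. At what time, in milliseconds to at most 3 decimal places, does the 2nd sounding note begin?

note 2 onset = 7/2b = 1666.667ms

1. 0.0ms @ 0 + 1666.667ms (7/2)
2. 1666.667ms @ 7/2 + 238.095ms (1/2)
3. 1904.762ms @ 4 + 952.381ms (2)
4. 2857.143ms @ 6 + 476.19ms (1)
5. 3333.333ms @ 7 + 476.19ms (1)
6. 3809.524ms @ 8 + 952.381ms (2)
7. 4761.905ms @ 10 + 952.381ms (2)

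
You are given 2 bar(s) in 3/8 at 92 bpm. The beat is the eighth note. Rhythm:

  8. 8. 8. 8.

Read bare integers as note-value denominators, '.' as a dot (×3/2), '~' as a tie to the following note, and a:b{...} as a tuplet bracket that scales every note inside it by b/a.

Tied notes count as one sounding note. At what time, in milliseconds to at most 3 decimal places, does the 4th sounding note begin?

note 4 onset = 9/2b = 2934.783ms

1. 0.0ms @ 0 + 978.261ms (3/2)
2. 978.261ms @ 3/2 + 978.261ms (3/2)
3. 1956.522ms @ 3 + 978.261ms (3/2)
4. 2934.783ms @ 9/2 + 978.261ms (3/2)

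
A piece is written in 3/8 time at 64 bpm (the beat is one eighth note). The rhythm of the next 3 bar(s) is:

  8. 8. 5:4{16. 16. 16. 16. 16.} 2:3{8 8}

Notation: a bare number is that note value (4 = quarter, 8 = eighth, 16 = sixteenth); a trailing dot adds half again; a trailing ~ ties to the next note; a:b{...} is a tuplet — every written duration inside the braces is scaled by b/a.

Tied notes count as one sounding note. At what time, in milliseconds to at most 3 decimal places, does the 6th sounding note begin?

note 6 onset = 24/5b = 4500.0ms

1. 0.0ms @ 0 + 1406.25ms (3/2)
2. 1406.25ms @ 3/2 + 1406.25ms (3/2)
3. 2812.5ms @ 3 + 562.5ms (3/5)
4. 3375.0ms @ 18/5 + 562.5ms (3/5)
5. 3937.5ms @ 21/5 + 562.5ms (3/5)
6. 4500.0ms @ 24/5 + 562.5ms (3/5)
7. 5062.5ms @ 27/5 + 562.5ms (3/5)
8. 5625.0ms @ 6 + 1406.25ms (3/2)
9. 7031.25ms @ 15/2 + 1406.25ms (3/2)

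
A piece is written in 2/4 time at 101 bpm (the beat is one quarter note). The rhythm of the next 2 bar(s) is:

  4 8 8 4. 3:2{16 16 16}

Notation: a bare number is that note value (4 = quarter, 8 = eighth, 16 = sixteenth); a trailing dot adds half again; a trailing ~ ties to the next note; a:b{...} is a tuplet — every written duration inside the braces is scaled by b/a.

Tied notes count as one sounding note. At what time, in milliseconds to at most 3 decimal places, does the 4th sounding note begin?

note 4 onset = 2b = 1188.119ms

1. 0.0ms @ 0 + 594.059ms (1)
2. 594.059ms @ 1 + 297.03ms (1/2)
3. 891.089ms @ 3/2 + 297.03ms (1/2)
4. 1188.119ms @ 2 + 891.089ms (3/2)
5. 2079.208ms @ 7/2 + 99.01ms (1/6)
6. 2178.218ms @ 11/3 + 99.01ms (1/6)
7. 2277.228ms @ 23/6 + 99.01ms (1/6)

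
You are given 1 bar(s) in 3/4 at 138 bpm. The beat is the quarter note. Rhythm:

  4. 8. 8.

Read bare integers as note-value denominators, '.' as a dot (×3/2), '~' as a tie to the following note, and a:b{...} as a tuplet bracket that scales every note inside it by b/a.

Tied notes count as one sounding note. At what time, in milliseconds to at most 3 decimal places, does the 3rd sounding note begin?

note 3 onset = 9/4b = 978.261ms

1. 0.0ms @ 0 + 652.174ms (3/2)
2. 652.174ms @ 3/2 + 326.087ms (3/4)
3. 978.261ms @ 9/4 + 326.087ms (3/4)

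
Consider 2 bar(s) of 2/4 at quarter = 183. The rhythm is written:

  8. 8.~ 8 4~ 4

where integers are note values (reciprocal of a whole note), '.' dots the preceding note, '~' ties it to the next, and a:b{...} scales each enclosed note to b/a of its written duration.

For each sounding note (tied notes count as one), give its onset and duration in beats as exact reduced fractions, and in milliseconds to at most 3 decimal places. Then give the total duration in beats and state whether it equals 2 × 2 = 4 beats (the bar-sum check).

1) 0.0ms=0b +245.902ms=3/4b
2) 245.902ms=3/4b +409.836ms=5/4b
3) 655.738ms=2b +655.738ms=2b
Σ=4b of 4 (183bpm 2/4) — PASS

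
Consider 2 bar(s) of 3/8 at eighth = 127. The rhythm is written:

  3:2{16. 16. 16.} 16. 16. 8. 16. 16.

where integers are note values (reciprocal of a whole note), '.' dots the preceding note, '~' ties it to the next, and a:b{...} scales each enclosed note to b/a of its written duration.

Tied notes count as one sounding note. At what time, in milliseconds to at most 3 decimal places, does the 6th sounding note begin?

note 6 onset = 3b = 1417.323ms

1. 0.0ms @ 0 + 236.22ms (1/2)
2. 236.22ms @ 1/2 + 236.22ms (1/2)
3. 472.441ms @ 1 + 236.22ms (1/2)
4. 708.661ms @ 3/2 + 354.331ms (3/4)
5. 1062.992ms @ 9/4 + 354.331ms (3/4)
6. 1417.323ms @ 3 + 708.661ms (3/2)
7. 2125.984ms @ 9/2 + 354.331ms (3/4)
8. 2480.315ms @ 21/4 + 354.331ms (3/4)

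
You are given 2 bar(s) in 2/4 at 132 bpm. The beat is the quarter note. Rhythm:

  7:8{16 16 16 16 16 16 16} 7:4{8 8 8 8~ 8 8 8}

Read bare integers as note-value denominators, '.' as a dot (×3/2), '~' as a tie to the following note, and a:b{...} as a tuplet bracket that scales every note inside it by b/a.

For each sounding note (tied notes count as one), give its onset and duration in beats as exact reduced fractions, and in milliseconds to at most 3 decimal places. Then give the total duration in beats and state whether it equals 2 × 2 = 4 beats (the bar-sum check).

1) 0.0ms=0b +129.87ms=2/7b
2) 129.87ms=2/7b +129.87ms=2/7b
3) 259.74ms=4/7b +129.87ms=2/7b
4) 389.61ms=6/7b +129.87ms=2/7b
5) 519.481ms=8/7b +129.87ms=2/7b
6) 649.351ms=10/7b +129.87ms=2/7b
7) 779.221ms=12/7b +129.87ms=2/7b
8) 909.091ms=2b +129.87ms=2/7b
9) 1038.961ms=16/7b +129.87ms=2/7b
10) 1168.831ms=18/7b +129.87ms=2/7b
11) 1298.701ms=20/7b +259.74ms=4/7b
12) 1558.442ms=24/7b +129.87ms=2/7b
13) 1688.312ms=26/7b +129.87ms=2/7b
Σ=4b of 4 (132bpm 2/4) — PASS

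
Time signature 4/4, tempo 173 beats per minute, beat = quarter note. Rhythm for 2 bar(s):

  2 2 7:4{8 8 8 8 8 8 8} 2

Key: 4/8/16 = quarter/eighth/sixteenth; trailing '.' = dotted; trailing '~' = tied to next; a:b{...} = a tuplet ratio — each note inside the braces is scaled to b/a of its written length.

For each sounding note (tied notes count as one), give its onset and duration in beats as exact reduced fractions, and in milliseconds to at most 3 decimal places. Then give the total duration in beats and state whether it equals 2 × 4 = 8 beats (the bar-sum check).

1) 0.0ms=0b +693.642ms=2b
2) 693.642ms=2b +693.642ms=2b
3) 1387.283ms=4b +99.092ms=2/7b
4) 1486.375ms=30/7b +99.092ms=2/7b
5) 1585.467ms=32/7b +99.092ms=2/7b
6) 1684.558ms=34/7b +99.092ms=2/7b
7) 1783.65ms=36/7b +99.092ms=2/7b
8) 1882.742ms=38/7b +99.092ms=2/7b
9) 1981.833ms=40/7b +99.092ms=2/7b
10) 2080.925ms=6b +693.642ms=2b
Σ=8b of 8 (173bpm 4/4) — PASS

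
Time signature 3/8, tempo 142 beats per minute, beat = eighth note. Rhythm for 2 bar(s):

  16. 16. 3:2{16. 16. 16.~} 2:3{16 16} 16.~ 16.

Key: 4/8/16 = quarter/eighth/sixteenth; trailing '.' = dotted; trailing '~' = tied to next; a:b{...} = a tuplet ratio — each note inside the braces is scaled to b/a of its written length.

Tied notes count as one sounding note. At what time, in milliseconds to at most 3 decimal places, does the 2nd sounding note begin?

note 2 onset = 3/4b = 316.901ms

1. 0.0ms @ 0 + 316.901ms (3/4)
2. 316.901ms @ 3/4 + 316.901ms (3/4)
3. 633.803ms @ 3/2 + 211.268ms (1/2)
4. 845.07ms @ 2 + 211.268ms (1/2)
5. 1056.338ms @ 5/2 + 528.169ms (5/4)
6. 1584.507ms @ 15/4 + 316.901ms (3/4)
7. 1901.408ms @ 9/2 + 633.803ms (3/2)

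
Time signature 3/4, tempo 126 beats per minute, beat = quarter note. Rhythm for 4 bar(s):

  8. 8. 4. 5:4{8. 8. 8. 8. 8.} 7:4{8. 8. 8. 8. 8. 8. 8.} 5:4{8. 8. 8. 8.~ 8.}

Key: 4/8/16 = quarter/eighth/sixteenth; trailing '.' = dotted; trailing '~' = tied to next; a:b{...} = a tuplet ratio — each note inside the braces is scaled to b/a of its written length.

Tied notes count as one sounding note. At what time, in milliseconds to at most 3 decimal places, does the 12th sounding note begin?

note 12 onset = 51/7b = 3469.388ms

1. 0.0ms @ 0 + 357.143ms (3/4)
2. 357.143ms @ 3/4 + 357.143ms (3/4)
3. 714.286ms @ 3/2 + 714.286ms (3/2)
4. 1428.571ms @ 3 + 285.714ms (3/5)
5. 1714.286ms @ 18/5 + 285.714ms (3/5)
6. 2000.0ms @ 21/5 + 285.714ms (3/5)
7. 2285.714ms @ 24/5 + 285.714ms (3/5)
8. 2571.429ms @ 27/5 + 285.714ms (3/5)
9. 2857.143ms @ 6 + 204.082ms (3/7)
10. 3061.224ms @ 45/7 + 204.082ms (3/7)
11. 3265.306ms @ 48/7 + 204.082ms (3/7)
12. 3469.388ms @ 51/7 + 204.082ms (3/7)
13. 3673.469ms @ 54/7 + 204.082ms (3/7)
14. 3877.551ms @ 57/7 + 204.082ms (3/7)
15. 4081.633ms @ 60/7 + 204.082ms (3/7)
16. 4285.714ms @ 9 + 285.714ms (3/5)
17. 4571.429ms @ 48/5 + 285.714ms (3/5)
18. 4857.143ms @ 51/5 + 285.714ms (3/5)
19. 5142.857ms @ 54/5 + 571.429ms (6/5)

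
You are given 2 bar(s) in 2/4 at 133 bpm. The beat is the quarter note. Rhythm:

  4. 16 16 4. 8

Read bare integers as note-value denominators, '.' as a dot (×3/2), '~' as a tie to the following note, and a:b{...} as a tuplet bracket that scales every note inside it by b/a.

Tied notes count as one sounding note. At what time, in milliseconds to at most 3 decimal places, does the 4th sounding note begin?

1. 0.0ms @ 0 + 676.692ms (3/2)
2. 676.692ms @ 3/2 + 112.782ms (1/4)
3. 789.474ms @ 7/4 + 112.782ms (1/4)
4. 902.256ms @ 2 + 676.692ms (3/2)
5. 1578.947ms @ 7/2 + 225.564ms (1/2)

note 4 onset = 2b = 902.256ms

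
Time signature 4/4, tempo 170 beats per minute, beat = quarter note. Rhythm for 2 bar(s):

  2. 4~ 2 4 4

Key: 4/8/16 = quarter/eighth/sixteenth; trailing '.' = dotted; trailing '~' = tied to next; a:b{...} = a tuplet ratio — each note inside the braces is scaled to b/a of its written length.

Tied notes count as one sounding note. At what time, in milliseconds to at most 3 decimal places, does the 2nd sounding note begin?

note 2 onset = 3b = 1058.824ms

1. 0.0ms @ 0 + 1058.824ms (3)
2. 1058.824ms @ 3 + 1058.824ms (3)
3. 2117.647ms @ 6 + 352.941ms (1)
4. 2470.588ms @ 7 + 352.941ms (1)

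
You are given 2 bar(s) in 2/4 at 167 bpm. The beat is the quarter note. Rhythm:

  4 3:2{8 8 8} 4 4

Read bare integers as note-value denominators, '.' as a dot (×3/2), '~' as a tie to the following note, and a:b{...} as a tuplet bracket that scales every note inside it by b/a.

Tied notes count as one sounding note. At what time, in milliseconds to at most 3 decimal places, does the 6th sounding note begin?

note 6 onset = 3b = 1077.844ms

1. 0.0ms @ 0 + 359.281ms (1)
2. 359.281ms @ 1 + 119.76ms (1/3)
3. 479.042ms @ 4/3 + 119.76ms (1/3)
4. 598.802ms @ 5/3 + 119.76ms (1/3)
5. 718.563ms @ 2 + 359.281ms (1)
6. 1077.844ms @ 3 + 359.281ms (1)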